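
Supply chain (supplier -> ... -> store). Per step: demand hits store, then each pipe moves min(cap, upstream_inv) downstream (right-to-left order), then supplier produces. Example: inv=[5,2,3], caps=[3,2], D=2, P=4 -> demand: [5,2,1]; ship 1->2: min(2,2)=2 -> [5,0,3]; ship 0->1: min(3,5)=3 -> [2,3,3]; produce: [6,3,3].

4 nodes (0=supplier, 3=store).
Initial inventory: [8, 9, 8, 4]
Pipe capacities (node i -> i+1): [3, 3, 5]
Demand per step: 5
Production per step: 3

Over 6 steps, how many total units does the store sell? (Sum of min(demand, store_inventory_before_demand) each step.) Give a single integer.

Step 1: sold=4 (running total=4) -> [8 9 6 5]
Step 2: sold=5 (running total=9) -> [8 9 4 5]
Step 3: sold=5 (running total=14) -> [8 9 3 4]
Step 4: sold=4 (running total=18) -> [8 9 3 3]
Step 5: sold=3 (running total=21) -> [8 9 3 3]
Step 6: sold=3 (running total=24) -> [8 9 3 3]

Answer: 24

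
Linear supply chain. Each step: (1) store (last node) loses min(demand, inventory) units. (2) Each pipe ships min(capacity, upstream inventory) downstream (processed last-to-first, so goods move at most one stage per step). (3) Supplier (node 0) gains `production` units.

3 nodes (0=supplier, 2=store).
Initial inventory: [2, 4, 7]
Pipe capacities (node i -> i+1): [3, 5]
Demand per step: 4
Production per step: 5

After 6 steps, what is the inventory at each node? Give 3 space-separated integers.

Step 1: demand=4,sold=4 ship[1->2]=4 ship[0->1]=2 prod=5 -> inv=[5 2 7]
Step 2: demand=4,sold=4 ship[1->2]=2 ship[0->1]=3 prod=5 -> inv=[7 3 5]
Step 3: demand=4,sold=4 ship[1->2]=3 ship[0->1]=3 prod=5 -> inv=[9 3 4]
Step 4: demand=4,sold=4 ship[1->2]=3 ship[0->1]=3 prod=5 -> inv=[11 3 3]
Step 5: demand=4,sold=3 ship[1->2]=3 ship[0->1]=3 prod=5 -> inv=[13 3 3]
Step 6: demand=4,sold=3 ship[1->2]=3 ship[0->1]=3 prod=5 -> inv=[15 3 3]

15 3 3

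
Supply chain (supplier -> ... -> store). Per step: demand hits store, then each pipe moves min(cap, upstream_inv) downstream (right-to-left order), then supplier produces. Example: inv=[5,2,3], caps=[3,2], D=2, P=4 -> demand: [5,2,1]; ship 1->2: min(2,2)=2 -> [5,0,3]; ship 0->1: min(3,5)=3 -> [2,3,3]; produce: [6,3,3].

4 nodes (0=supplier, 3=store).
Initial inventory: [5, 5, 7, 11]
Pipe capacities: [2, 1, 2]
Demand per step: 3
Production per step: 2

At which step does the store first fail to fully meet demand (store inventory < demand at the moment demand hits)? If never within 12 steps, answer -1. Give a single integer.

Step 1: demand=3,sold=3 ship[2->3]=2 ship[1->2]=1 ship[0->1]=2 prod=2 -> [5 6 6 10]
Step 2: demand=3,sold=3 ship[2->3]=2 ship[1->2]=1 ship[0->1]=2 prod=2 -> [5 7 5 9]
Step 3: demand=3,sold=3 ship[2->3]=2 ship[1->2]=1 ship[0->1]=2 prod=2 -> [5 8 4 8]
Step 4: demand=3,sold=3 ship[2->3]=2 ship[1->2]=1 ship[0->1]=2 prod=2 -> [5 9 3 7]
Step 5: demand=3,sold=3 ship[2->3]=2 ship[1->2]=1 ship[0->1]=2 prod=2 -> [5 10 2 6]
Step 6: demand=3,sold=3 ship[2->3]=2 ship[1->2]=1 ship[0->1]=2 prod=2 -> [5 11 1 5]
Step 7: demand=3,sold=3 ship[2->3]=1 ship[1->2]=1 ship[0->1]=2 prod=2 -> [5 12 1 3]
Step 8: demand=3,sold=3 ship[2->3]=1 ship[1->2]=1 ship[0->1]=2 prod=2 -> [5 13 1 1]
Step 9: demand=3,sold=1 ship[2->3]=1 ship[1->2]=1 ship[0->1]=2 prod=2 -> [5 14 1 1]
Step 10: demand=3,sold=1 ship[2->3]=1 ship[1->2]=1 ship[0->1]=2 prod=2 -> [5 15 1 1]
Step 11: demand=3,sold=1 ship[2->3]=1 ship[1->2]=1 ship[0->1]=2 prod=2 -> [5 16 1 1]
Step 12: demand=3,sold=1 ship[2->3]=1 ship[1->2]=1 ship[0->1]=2 prod=2 -> [5 17 1 1]
First stockout at step 9

9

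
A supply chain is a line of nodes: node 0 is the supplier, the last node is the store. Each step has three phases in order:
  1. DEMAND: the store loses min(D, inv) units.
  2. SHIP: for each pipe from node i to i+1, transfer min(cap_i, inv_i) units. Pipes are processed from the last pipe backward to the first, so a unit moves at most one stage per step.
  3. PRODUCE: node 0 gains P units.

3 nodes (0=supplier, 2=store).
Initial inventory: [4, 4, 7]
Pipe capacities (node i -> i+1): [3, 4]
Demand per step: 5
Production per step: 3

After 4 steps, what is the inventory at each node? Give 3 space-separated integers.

Step 1: demand=5,sold=5 ship[1->2]=4 ship[0->1]=3 prod=3 -> inv=[4 3 6]
Step 2: demand=5,sold=5 ship[1->2]=3 ship[0->1]=3 prod=3 -> inv=[4 3 4]
Step 3: demand=5,sold=4 ship[1->2]=3 ship[0->1]=3 prod=3 -> inv=[4 3 3]
Step 4: demand=5,sold=3 ship[1->2]=3 ship[0->1]=3 prod=3 -> inv=[4 3 3]

4 3 3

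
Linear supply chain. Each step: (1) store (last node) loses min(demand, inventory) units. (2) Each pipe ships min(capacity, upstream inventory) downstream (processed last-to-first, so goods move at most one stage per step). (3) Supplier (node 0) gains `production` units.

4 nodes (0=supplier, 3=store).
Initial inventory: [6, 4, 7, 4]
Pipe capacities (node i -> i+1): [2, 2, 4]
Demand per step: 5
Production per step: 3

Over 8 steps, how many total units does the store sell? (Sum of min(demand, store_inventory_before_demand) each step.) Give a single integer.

Step 1: sold=4 (running total=4) -> [7 4 5 4]
Step 2: sold=4 (running total=8) -> [8 4 3 4]
Step 3: sold=4 (running total=12) -> [9 4 2 3]
Step 4: sold=3 (running total=15) -> [10 4 2 2]
Step 5: sold=2 (running total=17) -> [11 4 2 2]
Step 6: sold=2 (running total=19) -> [12 4 2 2]
Step 7: sold=2 (running total=21) -> [13 4 2 2]
Step 8: sold=2 (running total=23) -> [14 4 2 2]

Answer: 23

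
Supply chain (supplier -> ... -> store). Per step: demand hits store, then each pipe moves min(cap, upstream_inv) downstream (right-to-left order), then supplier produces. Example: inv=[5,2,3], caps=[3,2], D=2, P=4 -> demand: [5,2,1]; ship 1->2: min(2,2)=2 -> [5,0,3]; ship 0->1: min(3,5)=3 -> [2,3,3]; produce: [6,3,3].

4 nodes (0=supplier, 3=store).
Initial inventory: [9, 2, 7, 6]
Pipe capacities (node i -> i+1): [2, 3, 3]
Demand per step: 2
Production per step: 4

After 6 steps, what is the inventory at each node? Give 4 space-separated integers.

Step 1: demand=2,sold=2 ship[2->3]=3 ship[1->2]=2 ship[0->1]=2 prod=4 -> inv=[11 2 6 7]
Step 2: demand=2,sold=2 ship[2->3]=3 ship[1->2]=2 ship[0->1]=2 prod=4 -> inv=[13 2 5 8]
Step 3: demand=2,sold=2 ship[2->3]=3 ship[1->2]=2 ship[0->1]=2 prod=4 -> inv=[15 2 4 9]
Step 4: demand=2,sold=2 ship[2->3]=3 ship[1->2]=2 ship[0->1]=2 prod=4 -> inv=[17 2 3 10]
Step 5: demand=2,sold=2 ship[2->3]=3 ship[1->2]=2 ship[0->1]=2 prod=4 -> inv=[19 2 2 11]
Step 6: demand=2,sold=2 ship[2->3]=2 ship[1->2]=2 ship[0->1]=2 prod=4 -> inv=[21 2 2 11]

21 2 2 11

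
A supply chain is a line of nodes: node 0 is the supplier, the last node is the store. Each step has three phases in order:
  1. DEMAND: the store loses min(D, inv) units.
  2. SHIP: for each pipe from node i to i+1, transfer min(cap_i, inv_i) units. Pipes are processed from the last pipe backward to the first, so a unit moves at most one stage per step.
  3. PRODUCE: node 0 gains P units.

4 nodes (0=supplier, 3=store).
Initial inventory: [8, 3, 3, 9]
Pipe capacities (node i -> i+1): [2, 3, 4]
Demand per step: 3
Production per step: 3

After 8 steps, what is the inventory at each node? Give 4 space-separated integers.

Step 1: demand=3,sold=3 ship[2->3]=3 ship[1->2]=3 ship[0->1]=2 prod=3 -> inv=[9 2 3 9]
Step 2: demand=3,sold=3 ship[2->3]=3 ship[1->2]=2 ship[0->1]=2 prod=3 -> inv=[10 2 2 9]
Step 3: demand=3,sold=3 ship[2->3]=2 ship[1->2]=2 ship[0->1]=2 prod=3 -> inv=[11 2 2 8]
Step 4: demand=3,sold=3 ship[2->3]=2 ship[1->2]=2 ship[0->1]=2 prod=3 -> inv=[12 2 2 7]
Step 5: demand=3,sold=3 ship[2->3]=2 ship[1->2]=2 ship[0->1]=2 prod=3 -> inv=[13 2 2 6]
Step 6: demand=3,sold=3 ship[2->3]=2 ship[1->2]=2 ship[0->1]=2 prod=3 -> inv=[14 2 2 5]
Step 7: demand=3,sold=3 ship[2->3]=2 ship[1->2]=2 ship[0->1]=2 prod=3 -> inv=[15 2 2 4]
Step 8: demand=3,sold=3 ship[2->3]=2 ship[1->2]=2 ship[0->1]=2 prod=3 -> inv=[16 2 2 3]

16 2 2 3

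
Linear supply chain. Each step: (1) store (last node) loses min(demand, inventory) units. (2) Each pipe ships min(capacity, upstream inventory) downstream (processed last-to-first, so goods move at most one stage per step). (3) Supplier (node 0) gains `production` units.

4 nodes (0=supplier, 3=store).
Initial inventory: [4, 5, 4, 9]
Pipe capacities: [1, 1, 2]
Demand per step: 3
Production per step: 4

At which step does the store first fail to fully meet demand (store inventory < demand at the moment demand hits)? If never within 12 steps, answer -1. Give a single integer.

Step 1: demand=3,sold=3 ship[2->3]=2 ship[1->2]=1 ship[0->1]=1 prod=4 -> [7 5 3 8]
Step 2: demand=3,sold=3 ship[2->3]=2 ship[1->2]=1 ship[0->1]=1 prod=4 -> [10 5 2 7]
Step 3: demand=3,sold=3 ship[2->3]=2 ship[1->2]=1 ship[0->1]=1 prod=4 -> [13 5 1 6]
Step 4: demand=3,sold=3 ship[2->3]=1 ship[1->2]=1 ship[0->1]=1 prod=4 -> [16 5 1 4]
Step 5: demand=3,sold=3 ship[2->3]=1 ship[1->2]=1 ship[0->1]=1 prod=4 -> [19 5 1 2]
Step 6: demand=3,sold=2 ship[2->3]=1 ship[1->2]=1 ship[0->1]=1 prod=4 -> [22 5 1 1]
Step 7: demand=3,sold=1 ship[2->3]=1 ship[1->2]=1 ship[0->1]=1 prod=4 -> [25 5 1 1]
Step 8: demand=3,sold=1 ship[2->3]=1 ship[1->2]=1 ship[0->1]=1 prod=4 -> [28 5 1 1]
Step 9: demand=3,sold=1 ship[2->3]=1 ship[1->2]=1 ship[0->1]=1 prod=4 -> [31 5 1 1]
Step 10: demand=3,sold=1 ship[2->3]=1 ship[1->2]=1 ship[0->1]=1 prod=4 -> [34 5 1 1]
Step 11: demand=3,sold=1 ship[2->3]=1 ship[1->2]=1 ship[0->1]=1 prod=4 -> [37 5 1 1]
Step 12: demand=3,sold=1 ship[2->3]=1 ship[1->2]=1 ship[0->1]=1 prod=4 -> [40 5 1 1]
First stockout at step 6

6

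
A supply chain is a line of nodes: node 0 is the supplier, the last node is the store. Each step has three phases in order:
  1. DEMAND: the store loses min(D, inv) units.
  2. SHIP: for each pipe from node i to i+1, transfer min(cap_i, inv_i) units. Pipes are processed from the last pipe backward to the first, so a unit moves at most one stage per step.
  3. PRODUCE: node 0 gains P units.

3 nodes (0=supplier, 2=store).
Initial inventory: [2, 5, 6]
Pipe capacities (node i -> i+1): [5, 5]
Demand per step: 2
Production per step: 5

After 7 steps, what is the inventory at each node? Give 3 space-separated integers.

Step 1: demand=2,sold=2 ship[1->2]=5 ship[0->1]=2 prod=5 -> inv=[5 2 9]
Step 2: demand=2,sold=2 ship[1->2]=2 ship[0->1]=5 prod=5 -> inv=[5 5 9]
Step 3: demand=2,sold=2 ship[1->2]=5 ship[0->1]=5 prod=5 -> inv=[5 5 12]
Step 4: demand=2,sold=2 ship[1->2]=5 ship[0->1]=5 prod=5 -> inv=[5 5 15]
Step 5: demand=2,sold=2 ship[1->2]=5 ship[0->1]=5 prod=5 -> inv=[5 5 18]
Step 6: demand=2,sold=2 ship[1->2]=5 ship[0->1]=5 prod=5 -> inv=[5 5 21]
Step 7: demand=2,sold=2 ship[1->2]=5 ship[0->1]=5 prod=5 -> inv=[5 5 24]

5 5 24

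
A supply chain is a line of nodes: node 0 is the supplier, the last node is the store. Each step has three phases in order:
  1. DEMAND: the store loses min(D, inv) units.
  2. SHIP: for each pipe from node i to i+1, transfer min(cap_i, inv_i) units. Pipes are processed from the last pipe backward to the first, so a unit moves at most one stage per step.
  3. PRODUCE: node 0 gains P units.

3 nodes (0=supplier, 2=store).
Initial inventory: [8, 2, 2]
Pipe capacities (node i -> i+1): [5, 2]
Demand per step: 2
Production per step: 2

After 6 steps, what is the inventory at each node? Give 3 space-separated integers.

Step 1: demand=2,sold=2 ship[1->2]=2 ship[0->1]=5 prod=2 -> inv=[5 5 2]
Step 2: demand=2,sold=2 ship[1->2]=2 ship[0->1]=5 prod=2 -> inv=[2 8 2]
Step 3: demand=2,sold=2 ship[1->2]=2 ship[0->1]=2 prod=2 -> inv=[2 8 2]
Step 4: demand=2,sold=2 ship[1->2]=2 ship[0->1]=2 prod=2 -> inv=[2 8 2]
Step 5: demand=2,sold=2 ship[1->2]=2 ship[0->1]=2 prod=2 -> inv=[2 8 2]
Step 6: demand=2,sold=2 ship[1->2]=2 ship[0->1]=2 prod=2 -> inv=[2 8 2]

2 8 2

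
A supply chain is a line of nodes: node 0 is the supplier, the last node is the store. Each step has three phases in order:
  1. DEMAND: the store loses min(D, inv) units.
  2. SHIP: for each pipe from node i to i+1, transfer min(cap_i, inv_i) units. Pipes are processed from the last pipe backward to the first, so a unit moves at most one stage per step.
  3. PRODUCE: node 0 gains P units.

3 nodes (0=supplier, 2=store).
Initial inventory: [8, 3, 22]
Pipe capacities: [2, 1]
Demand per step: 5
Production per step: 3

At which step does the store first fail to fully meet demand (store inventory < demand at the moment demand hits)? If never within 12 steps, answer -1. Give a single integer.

Step 1: demand=5,sold=5 ship[1->2]=1 ship[0->1]=2 prod=3 -> [9 4 18]
Step 2: demand=5,sold=5 ship[1->2]=1 ship[0->1]=2 prod=3 -> [10 5 14]
Step 3: demand=5,sold=5 ship[1->2]=1 ship[0->1]=2 prod=3 -> [11 6 10]
Step 4: demand=5,sold=5 ship[1->2]=1 ship[0->1]=2 prod=3 -> [12 7 6]
Step 5: demand=5,sold=5 ship[1->2]=1 ship[0->1]=2 prod=3 -> [13 8 2]
Step 6: demand=5,sold=2 ship[1->2]=1 ship[0->1]=2 prod=3 -> [14 9 1]
Step 7: demand=5,sold=1 ship[1->2]=1 ship[0->1]=2 prod=3 -> [15 10 1]
Step 8: demand=5,sold=1 ship[1->2]=1 ship[0->1]=2 prod=3 -> [16 11 1]
Step 9: demand=5,sold=1 ship[1->2]=1 ship[0->1]=2 prod=3 -> [17 12 1]
Step 10: demand=5,sold=1 ship[1->2]=1 ship[0->1]=2 prod=3 -> [18 13 1]
Step 11: demand=5,sold=1 ship[1->2]=1 ship[0->1]=2 prod=3 -> [19 14 1]
Step 12: demand=5,sold=1 ship[1->2]=1 ship[0->1]=2 prod=3 -> [20 15 1]
First stockout at step 6

6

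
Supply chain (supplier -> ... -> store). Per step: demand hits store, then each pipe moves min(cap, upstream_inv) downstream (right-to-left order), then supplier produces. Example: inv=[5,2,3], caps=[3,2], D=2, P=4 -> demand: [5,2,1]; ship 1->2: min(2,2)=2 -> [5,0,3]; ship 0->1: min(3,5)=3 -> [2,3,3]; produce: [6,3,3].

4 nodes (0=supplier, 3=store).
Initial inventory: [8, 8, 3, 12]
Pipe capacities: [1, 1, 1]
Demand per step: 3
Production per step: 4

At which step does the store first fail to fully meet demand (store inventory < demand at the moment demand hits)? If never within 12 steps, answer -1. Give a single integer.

Step 1: demand=3,sold=3 ship[2->3]=1 ship[1->2]=1 ship[0->1]=1 prod=4 -> [11 8 3 10]
Step 2: demand=3,sold=3 ship[2->3]=1 ship[1->2]=1 ship[0->1]=1 prod=4 -> [14 8 3 8]
Step 3: demand=3,sold=3 ship[2->3]=1 ship[1->2]=1 ship[0->1]=1 prod=4 -> [17 8 3 6]
Step 4: demand=3,sold=3 ship[2->3]=1 ship[1->2]=1 ship[0->1]=1 prod=4 -> [20 8 3 4]
Step 5: demand=3,sold=3 ship[2->3]=1 ship[1->2]=1 ship[0->1]=1 prod=4 -> [23 8 3 2]
Step 6: demand=3,sold=2 ship[2->3]=1 ship[1->2]=1 ship[0->1]=1 prod=4 -> [26 8 3 1]
Step 7: demand=3,sold=1 ship[2->3]=1 ship[1->2]=1 ship[0->1]=1 prod=4 -> [29 8 3 1]
Step 8: demand=3,sold=1 ship[2->3]=1 ship[1->2]=1 ship[0->1]=1 prod=4 -> [32 8 3 1]
Step 9: demand=3,sold=1 ship[2->3]=1 ship[1->2]=1 ship[0->1]=1 prod=4 -> [35 8 3 1]
Step 10: demand=3,sold=1 ship[2->3]=1 ship[1->2]=1 ship[0->1]=1 prod=4 -> [38 8 3 1]
Step 11: demand=3,sold=1 ship[2->3]=1 ship[1->2]=1 ship[0->1]=1 prod=4 -> [41 8 3 1]
Step 12: demand=3,sold=1 ship[2->3]=1 ship[1->2]=1 ship[0->1]=1 prod=4 -> [44 8 3 1]
First stockout at step 6

6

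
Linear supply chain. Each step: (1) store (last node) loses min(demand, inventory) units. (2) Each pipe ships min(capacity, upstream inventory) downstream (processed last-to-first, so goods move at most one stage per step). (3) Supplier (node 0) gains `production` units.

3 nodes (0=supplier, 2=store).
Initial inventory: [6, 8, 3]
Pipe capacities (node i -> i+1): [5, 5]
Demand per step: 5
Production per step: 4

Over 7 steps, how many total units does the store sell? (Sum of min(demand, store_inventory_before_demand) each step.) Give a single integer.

Answer: 33

Derivation:
Step 1: sold=3 (running total=3) -> [5 8 5]
Step 2: sold=5 (running total=8) -> [4 8 5]
Step 3: sold=5 (running total=13) -> [4 7 5]
Step 4: sold=5 (running total=18) -> [4 6 5]
Step 5: sold=5 (running total=23) -> [4 5 5]
Step 6: sold=5 (running total=28) -> [4 4 5]
Step 7: sold=5 (running total=33) -> [4 4 4]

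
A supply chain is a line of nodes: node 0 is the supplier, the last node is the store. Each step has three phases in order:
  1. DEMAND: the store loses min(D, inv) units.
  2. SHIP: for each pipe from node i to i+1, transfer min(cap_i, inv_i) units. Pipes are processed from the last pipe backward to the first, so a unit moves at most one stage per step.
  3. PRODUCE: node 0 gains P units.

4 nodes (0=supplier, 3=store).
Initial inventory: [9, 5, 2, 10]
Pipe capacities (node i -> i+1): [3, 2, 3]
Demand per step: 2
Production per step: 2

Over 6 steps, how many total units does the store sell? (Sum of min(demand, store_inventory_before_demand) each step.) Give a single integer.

Answer: 12

Derivation:
Step 1: sold=2 (running total=2) -> [8 6 2 10]
Step 2: sold=2 (running total=4) -> [7 7 2 10]
Step 3: sold=2 (running total=6) -> [6 8 2 10]
Step 4: sold=2 (running total=8) -> [5 9 2 10]
Step 5: sold=2 (running total=10) -> [4 10 2 10]
Step 6: sold=2 (running total=12) -> [3 11 2 10]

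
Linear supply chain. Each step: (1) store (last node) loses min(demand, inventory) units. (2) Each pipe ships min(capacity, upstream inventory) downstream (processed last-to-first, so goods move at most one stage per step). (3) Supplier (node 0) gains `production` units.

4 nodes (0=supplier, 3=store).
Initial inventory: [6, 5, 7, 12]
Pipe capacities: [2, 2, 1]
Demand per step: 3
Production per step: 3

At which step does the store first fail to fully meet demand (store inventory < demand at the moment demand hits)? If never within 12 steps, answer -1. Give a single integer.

Step 1: demand=3,sold=3 ship[2->3]=1 ship[1->2]=2 ship[0->1]=2 prod=3 -> [7 5 8 10]
Step 2: demand=3,sold=3 ship[2->3]=1 ship[1->2]=2 ship[0->1]=2 prod=3 -> [8 5 9 8]
Step 3: demand=3,sold=3 ship[2->3]=1 ship[1->2]=2 ship[0->1]=2 prod=3 -> [9 5 10 6]
Step 4: demand=3,sold=3 ship[2->3]=1 ship[1->2]=2 ship[0->1]=2 prod=3 -> [10 5 11 4]
Step 5: demand=3,sold=3 ship[2->3]=1 ship[1->2]=2 ship[0->1]=2 prod=3 -> [11 5 12 2]
Step 6: demand=3,sold=2 ship[2->3]=1 ship[1->2]=2 ship[0->1]=2 prod=3 -> [12 5 13 1]
Step 7: demand=3,sold=1 ship[2->3]=1 ship[1->2]=2 ship[0->1]=2 prod=3 -> [13 5 14 1]
Step 8: demand=3,sold=1 ship[2->3]=1 ship[1->2]=2 ship[0->1]=2 prod=3 -> [14 5 15 1]
Step 9: demand=3,sold=1 ship[2->3]=1 ship[1->2]=2 ship[0->1]=2 prod=3 -> [15 5 16 1]
Step 10: demand=3,sold=1 ship[2->3]=1 ship[1->2]=2 ship[0->1]=2 prod=3 -> [16 5 17 1]
Step 11: demand=3,sold=1 ship[2->3]=1 ship[1->2]=2 ship[0->1]=2 prod=3 -> [17 5 18 1]
Step 12: demand=3,sold=1 ship[2->3]=1 ship[1->2]=2 ship[0->1]=2 prod=3 -> [18 5 19 1]
First stockout at step 6

6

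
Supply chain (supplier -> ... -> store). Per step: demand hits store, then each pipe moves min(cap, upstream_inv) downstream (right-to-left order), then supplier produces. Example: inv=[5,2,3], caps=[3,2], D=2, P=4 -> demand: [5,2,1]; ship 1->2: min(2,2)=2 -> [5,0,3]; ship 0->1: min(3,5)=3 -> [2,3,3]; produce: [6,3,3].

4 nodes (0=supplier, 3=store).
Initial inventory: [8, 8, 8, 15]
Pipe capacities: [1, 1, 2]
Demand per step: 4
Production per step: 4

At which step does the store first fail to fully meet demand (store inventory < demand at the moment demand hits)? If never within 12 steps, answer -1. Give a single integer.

Step 1: demand=4,sold=4 ship[2->3]=2 ship[1->2]=1 ship[0->1]=1 prod=4 -> [11 8 7 13]
Step 2: demand=4,sold=4 ship[2->3]=2 ship[1->2]=1 ship[0->1]=1 prod=4 -> [14 8 6 11]
Step 3: demand=4,sold=4 ship[2->3]=2 ship[1->2]=1 ship[0->1]=1 prod=4 -> [17 8 5 9]
Step 4: demand=4,sold=4 ship[2->3]=2 ship[1->2]=1 ship[0->1]=1 prod=4 -> [20 8 4 7]
Step 5: demand=4,sold=4 ship[2->3]=2 ship[1->2]=1 ship[0->1]=1 prod=4 -> [23 8 3 5]
Step 6: demand=4,sold=4 ship[2->3]=2 ship[1->2]=1 ship[0->1]=1 prod=4 -> [26 8 2 3]
Step 7: demand=4,sold=3 ship[2->3]=2 ship[1->2]=1 ship[0->1]=1 prod=4 -> [29 8 1 2]
Step 8: demand=4,sold=2 ship[2->3]=1 ship[1->2]=1 ship[0->1]=1 prod=4 -> [32 8 1 1]
Step 9: demand=4,sold=1 ship[2->3]=1 ship[1->2]=1 ship[0->1]=1 prod=4 -> [35 8 1 1]
Step 10: demand=4,sold=1 ship[2->3]=1 ship[1->2]=1 ship[0->1]=1 prod=4 -> [38 8 1 1]
Step 11: demand=4,sold=1 ship[2->3]=1 ship[1->2]=1 ship[0->1]=1 prod=4 -> [41 8 1 1]
Step 12: demand=4,sold=1 ship[2->3]=1 ship[1->2]=1 ship[0->1]=1 prod=4 -> [44 8 1 1]
First stockout at step 7

7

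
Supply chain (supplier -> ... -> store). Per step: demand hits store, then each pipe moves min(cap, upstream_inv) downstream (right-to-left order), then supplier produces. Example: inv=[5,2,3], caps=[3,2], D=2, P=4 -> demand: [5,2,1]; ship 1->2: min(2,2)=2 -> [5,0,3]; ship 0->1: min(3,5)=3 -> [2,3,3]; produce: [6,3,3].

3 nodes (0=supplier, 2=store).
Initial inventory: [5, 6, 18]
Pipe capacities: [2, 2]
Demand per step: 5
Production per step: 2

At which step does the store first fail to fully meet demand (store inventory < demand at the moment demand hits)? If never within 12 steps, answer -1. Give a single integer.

Step 1: demand=5,sold=5 ship[1->2]=2 ship[0->1]=2 prod=2 -> [5 6 15]
Step 2: demand=5,sold=5 ship[1->2]=2 ship[0->1]=2 prod=2 -> [5 6 12]
Step 3: demand=5,sold=5 ship[1->2]=2 ship[0->1]=2 prod=2 -> [5 6 9]
Step 4: demand=5,sold=5 ship[1->2]=2 ship[0->1]=2 prod=2 -> [5 6 6]
Step 5: demand=5,sold=5 ship[1->2]=2 ship[0->1]=2 prod=2 -> [5 6 3]
Step 6: demand=5,sold=3 ship[1->2]=2 ship[0->1]=2 prod=2 -> [5 6 2]
Step 7: demand=5,sold=2 ship[1->2]=2 ship[0->1]=2 prod=2 -> [5 6 2]
Step 8: demand=5,sold=2 ship[1->2]=2 ship[0->1]=2 prod=2 -> [5 6 2]
Step 9: demand=5,sold=2 ship[1->2]=2 ship[0->1]=2 prod=2 -> [5 6 2]
Step 10: demand=5,sold=2 ship[1->2]=2 ship[0->1]=2 prod=2 -> [5 6 2]
Step 11: demand=5,sold=2 ship[1->2]=2 ship[0->1]=2 prod=2 -> [5 6 2]
Step 12: demand=5,sold=2 ship[1->2]=2 ship[0->1]=2 prod=2 -> [5 6 2]
First stockout at step 6

6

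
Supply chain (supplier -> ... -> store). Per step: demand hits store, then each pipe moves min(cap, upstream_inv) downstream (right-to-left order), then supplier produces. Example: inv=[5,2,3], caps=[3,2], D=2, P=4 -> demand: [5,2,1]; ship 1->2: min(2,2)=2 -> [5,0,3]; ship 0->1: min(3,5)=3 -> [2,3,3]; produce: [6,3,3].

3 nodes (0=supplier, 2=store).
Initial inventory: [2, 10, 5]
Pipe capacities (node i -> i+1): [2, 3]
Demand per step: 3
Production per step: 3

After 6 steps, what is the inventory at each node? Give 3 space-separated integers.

Step 1: demand=3,sold=3 ship[1->2]=3 ship[0->1]=2 prod=3 -> inv=[3 9 5]
Step 2: demand=3,sold=3 ship[1->2]=3 ship[0->1]=2 prod=3 -> inv=[4 8 5]
Step 3: demand=3,sold=3 ship[1->2]=3 ship[0->1]=2 prod=3 -> inv=[5 7 5]
Step 4: demand=3,sold=3 ship[1->2]=3 ship[0->1]=2 prod=3 -> inv=[6 6 5]
Step 5: demand=3,sold=3 ship[1->2]=3 ship[0->1]=2 prod=3 -> inv=[7 5 5]
Step 6: demand=3,sold=3 ship[1->2]=3 ship[0->1]=2 prod=3 -> inv=[8 4 5]

8 4 5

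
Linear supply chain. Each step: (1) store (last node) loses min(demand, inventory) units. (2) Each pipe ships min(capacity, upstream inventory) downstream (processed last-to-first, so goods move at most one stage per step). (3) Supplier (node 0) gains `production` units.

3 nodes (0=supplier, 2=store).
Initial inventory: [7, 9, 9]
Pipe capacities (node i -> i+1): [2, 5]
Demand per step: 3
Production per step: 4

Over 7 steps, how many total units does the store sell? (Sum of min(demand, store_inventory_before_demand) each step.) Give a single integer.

Answer: 21

Derivation:
Step 1: sold=3 (running total=3) -> [9 6 11]
Step 2: sold=3 (running total=6) -> [11 3 13]
Step 3: sold=3 (running total=9) -> [13 2 13]
Step 4: sold=3 (running total=12) -> [15 2 12]
Step 5: sold=3 (running total=15) -> [17 2 11]
Step 6: sold=3 (running total=18) -> [19 2 10]
Step 7: sold=3 (running total=21) -> [21 2 9]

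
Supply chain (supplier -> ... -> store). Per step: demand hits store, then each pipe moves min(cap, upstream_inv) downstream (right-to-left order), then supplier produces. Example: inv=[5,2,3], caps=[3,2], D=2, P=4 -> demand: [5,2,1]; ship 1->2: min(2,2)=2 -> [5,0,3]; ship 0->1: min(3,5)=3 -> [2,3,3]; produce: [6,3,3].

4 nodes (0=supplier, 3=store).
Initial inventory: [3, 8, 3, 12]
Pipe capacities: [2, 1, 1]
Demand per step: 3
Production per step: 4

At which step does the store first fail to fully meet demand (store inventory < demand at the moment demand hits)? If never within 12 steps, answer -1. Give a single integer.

Step 1: demand=3,sold=3 ship[2->3]=1 ship[1->2]=1 ship[0->1]=2 prod=4 -> [5 9 3 10]
Step 2: demand=3,sold=3 ship[2->3]=1 ship[1->2]=1 ship[0->1]=2 prod=4 -> [7 10 3 8]
Step 3: demand=3,sold=3 ship[2->3]=1 ship[1->2]=1 ship[0->1]=2 prod=4 -> [9 11 3 6]
Step 4: demand=3,sold=3 ship[2->3]=1 ship[1->2]=1 ship[0->1]=2 prod=4 -> [11 12 3 4]
Step 5: demand=3,sold=3 ship[2->3]=1 ship[1->2]=1 ship[0->1]=2 prod=4 -> [13 13 3 2]
Step 6: demand=3,sold=2 ship[2->3]=1 ship[1->2]=1 ship[0->1]=2 prod=4 -> [15 14 3 1]
Step 7: demand=3,sold=1 ship[2->3]=1 ship[1->2]=1 ship[0->1]=2 prod=4 -> [17 15 3 1]
Step 8: demand=3,sold=1 ship[2->3]=1 ship[1->2]=1 ship[0->1]=2 prod=4 -> [19 16 3 1]
Step 9: demand=3,sold=1 ship[2->3]=1 ship[1->2]=1 ship[0->1]=2 prod=4 -> [21 17 3 1]
Step 10: demand=3,sold=1 ship[2->3]=1 ship[1->2]=1 ship[0->1]=2 prod=4 -> [23 18 3 1]
Step 11: demand=3,sold=1 ship[2->3]=1 ship[1->2]=1 ship[0->1]=2 prod=4 -> [25 19 3 1]
Step 12: demand=3,sold=1 ship[2->3]=1 ship[1->2]=1 ship[0->1]=2 prod=4 -> [27 20 3 1]
First stockout at step 6

6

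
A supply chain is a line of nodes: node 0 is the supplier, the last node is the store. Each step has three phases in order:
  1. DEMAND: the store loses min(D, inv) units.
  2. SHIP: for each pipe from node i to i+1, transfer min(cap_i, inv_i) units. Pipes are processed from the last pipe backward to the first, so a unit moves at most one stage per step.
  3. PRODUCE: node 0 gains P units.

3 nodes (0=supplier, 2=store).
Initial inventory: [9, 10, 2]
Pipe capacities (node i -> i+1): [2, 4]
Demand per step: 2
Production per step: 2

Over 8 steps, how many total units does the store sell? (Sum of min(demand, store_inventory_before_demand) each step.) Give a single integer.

Answer: 16

Derivation:
Step 1: sold=2 (running total=2) -> [9 8 4]
Step 2: sold=2 (running total=4) -> [9 6 6]
Step 3: sold=2 (running total=6) -> [9 4 8]
Step 4: sold=2 (running total=8) -> [9 2 10]
Step 5: sold=2 (running total=10) -> [9 2 10]
Step 6: sold=2 (running total=12) -> [9 2 10]
Step 7: sold=2 (running total=14) -> [9 2 10]
Step 8: sold=2 (running total=16) -> [9 2 10]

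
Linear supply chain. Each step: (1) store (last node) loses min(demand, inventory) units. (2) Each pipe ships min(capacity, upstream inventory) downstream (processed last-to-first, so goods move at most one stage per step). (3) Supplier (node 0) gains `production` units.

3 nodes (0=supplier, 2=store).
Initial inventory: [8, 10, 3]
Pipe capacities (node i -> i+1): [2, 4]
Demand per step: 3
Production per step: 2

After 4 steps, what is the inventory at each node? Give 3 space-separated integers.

Step 1: demand=3,sold=3 ship[1->2]=4 ship[0->1]=2 prod=2 -> inv=[8 8 4]
Step 2: demand=3,sold=3 ship[1->2]=4 ship[0->1]=2 prod=2 -> inv=[8 6 5]
Step 3: demand=3,sold=3 ship[1->2]=4 ship[0->1]=2 prod=2 -> inv=[8 4 6]
Step 4: demand=3,sold=3 ship[1->2]=4 ship[0->1]=2 prod=2 -> inv=[8 2 7]

8 2 7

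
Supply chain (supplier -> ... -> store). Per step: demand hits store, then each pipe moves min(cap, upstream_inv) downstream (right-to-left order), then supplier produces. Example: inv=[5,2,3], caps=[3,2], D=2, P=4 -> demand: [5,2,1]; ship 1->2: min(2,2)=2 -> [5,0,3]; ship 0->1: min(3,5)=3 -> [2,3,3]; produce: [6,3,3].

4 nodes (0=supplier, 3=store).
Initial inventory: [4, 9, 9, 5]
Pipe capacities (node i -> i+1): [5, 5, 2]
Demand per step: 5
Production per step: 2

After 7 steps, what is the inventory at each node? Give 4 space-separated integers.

Step 1: demand=5,sold=5 ship[2->3]=2 ship[1->2]=5 ship[0->1]=4 prod=2 -> inv=[2 8 12 2]
Step 2: demand=5,sold=2 ship[2->3]=2 ship[1->2]=5 ship[0->1]=2 prod=2 -> inv=[2 5 15 2]
Step 3: demand=5,sold=2 ship[2->3]=2 ship[1->2]=5 ship[0->1]=2 prod=2 -> inv=[2 2 18 2]
Step 4: demand=5,sold=2 ship[2->3]=2 ship[1->2]=2 ship[0->1]=2 prod=2 -> inv=[2 2 18 2]
Step 5: demand=5,sold=2 ship[2->3]=2 ship[1->2]=2 ship[0->1]=2 prod=2 -> inv=[2 2 18 2]
Step 6: demand=5,sold=2 ship[2->3]=2 ship[1->2]=2 ship[0->1]=2 prod=2 -> inv=[2 2 18 2]
Step 7: demand=5,sold=2 ship[2->3]=2 ship[1->2]=2 ship[0->1]=2 prod=2 -> inv=[2 2 18 2]

2 2 18 2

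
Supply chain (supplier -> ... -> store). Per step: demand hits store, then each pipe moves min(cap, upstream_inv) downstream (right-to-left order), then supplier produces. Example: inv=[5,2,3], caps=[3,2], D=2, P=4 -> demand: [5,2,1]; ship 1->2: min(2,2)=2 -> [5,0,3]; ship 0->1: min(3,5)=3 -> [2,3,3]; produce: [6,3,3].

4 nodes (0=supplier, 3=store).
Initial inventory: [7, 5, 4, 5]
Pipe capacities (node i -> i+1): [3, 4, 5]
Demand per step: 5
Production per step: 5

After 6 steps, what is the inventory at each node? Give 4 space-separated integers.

Step 1: demand=5,sold=5 ship[2->3]=4 ship[1->2]=4 ship[0->1]=3 prod=5 -> inv=[9 4 4 4]
Step 2: demand=5,sold=4 ship[2->3]=4 ship[1->2]=4 ship[0->1]=3 prod=5 -> inv=[11 3 4 4]
Step 3: demand=5,sold=4 ship[2->3]=4 ship[1->2]=3 ship[0->1]=3 prod=5 -> inv=[13 3 3 4]
Step 4: demand=5,sold=4 ship[2->3]=3 ship[1->2]=3 ship[0->1]=3 prod=5 -> inv=[15 3 3 3]
Step 5: demand=5,sold=3 ship[2->3]=3 ship[1->2]=3 ship[0->1]=3 prod=5 -> inv=[17 3 3 3]
Step 6: demand=5,sold=3 ship[2->3]=3 ship[1->2]=3 ship[0->1]=3 prod=5 -> inv=[19 3 3 3]

19 3 3 3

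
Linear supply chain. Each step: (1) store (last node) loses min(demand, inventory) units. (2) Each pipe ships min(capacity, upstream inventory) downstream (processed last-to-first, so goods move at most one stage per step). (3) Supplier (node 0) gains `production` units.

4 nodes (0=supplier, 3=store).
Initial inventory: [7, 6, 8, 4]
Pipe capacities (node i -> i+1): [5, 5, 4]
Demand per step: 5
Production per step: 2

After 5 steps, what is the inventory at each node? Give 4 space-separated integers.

Step 1: demand=5,sold=4 ship[2->3]=4 ship[1->2]=5 ship[0->1]=5 prod=2 -> inv=[4 6 9 4]
Step 2: demand=5,sold=4 ship[2->3]=4 ship[1->2]=5 ship[0->1]=4 prod=2 -> inv=[2 5 10 4]
Step 3: demand=5,sold=4 ship[2->3]=4 ship[1->2]=5 ship[0->1]=2 prod=2 -> inv=[2 2 11 4]
Step 4: demand=5,sold=4 ship[2->3]=4 ship[1->2]=2 ship[0->1]=2 prod=2 -> inv=[2 2 9 4]
Step 5: demand=5,sold=4 ship[2->3]=4 ship[1->2]=2 ship[0->1]=2 prod=2 -> inv=[2 2 7 4]

2 2 7 4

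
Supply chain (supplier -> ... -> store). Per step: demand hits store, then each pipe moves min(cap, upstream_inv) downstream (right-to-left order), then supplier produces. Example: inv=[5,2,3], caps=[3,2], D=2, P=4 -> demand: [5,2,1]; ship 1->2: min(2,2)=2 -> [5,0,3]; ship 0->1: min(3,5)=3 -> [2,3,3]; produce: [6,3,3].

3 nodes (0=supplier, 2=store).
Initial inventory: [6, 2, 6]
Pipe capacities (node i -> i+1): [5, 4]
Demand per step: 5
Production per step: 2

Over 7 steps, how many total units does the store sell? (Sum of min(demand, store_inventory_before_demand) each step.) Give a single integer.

Step 1: sold=5 (running total=5) -> [3 5 3]
Step 2: sold=3 (running total=8) -> [2 4 4]
Step 3: sold=4 (running total=12) -> [2 2 4]
Step 4: sold=4 (running total=16) -> [2 2 2]
Step 5: sold=2 (running total=18) -> [2 2 2]
Step 6: sold=2 (running total=20) -> [2 2 2]
Step 7: sold=2 (running total=22) -> [2 2 2]

Answer: 22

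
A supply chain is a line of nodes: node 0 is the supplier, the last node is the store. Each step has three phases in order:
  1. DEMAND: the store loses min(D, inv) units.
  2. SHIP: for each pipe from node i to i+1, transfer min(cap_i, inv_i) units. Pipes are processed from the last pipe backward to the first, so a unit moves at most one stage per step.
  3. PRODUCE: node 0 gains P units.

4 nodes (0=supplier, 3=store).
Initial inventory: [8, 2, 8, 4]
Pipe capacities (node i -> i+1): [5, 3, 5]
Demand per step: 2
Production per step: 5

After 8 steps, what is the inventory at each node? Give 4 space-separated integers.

Step 1: demand=2,sold=2 ship[2->3]=5 ship[1->2]=2 ship[0->1]=5 prod=5 -> inv=[8 5 5 7]
Step 2: demand=2,sold=2 ship[2->3]=5 ship[1->2]=3 ship[0->1]=5 prod=5 -> inv=[8 7 3 10]
Step 3: demand=2,sold=2 ship[2->3]=3 ship[1->2]=3 ship[0->1]=5 prod=5 -> inv=[8 9 3 11]
Step 4: demand=2,sold=2 ship[2->3]=3 ship[1->2]=3 ship[0->1]=5 prod=5 -> inv=[8 11 3 12]
Step 5: demand=2,sold=2 ship[2->3]=3 ship[1->2]=3 ship[0->1]=5 prod=5 -> inv=[8 13 3 13]
Step 6: demand=2,sold=2 ship[2->3]=3 ship[1->2]=3 ship[0->1]=5 prod=5 -> inv=[8 15 3 14]
Step 7: demand=2,sold=2 ship[2->3]=3 ship[1->2]=3 ship[0->1]=5 prod=5 -> inv=[8 17 3 15]
Step 8: demand=2,sold=2 ship[2->3]=3 ship[1->2]=3 ship[0->1]=5 prod=5 -> inv=[8 19 3 16]

8 19 3 16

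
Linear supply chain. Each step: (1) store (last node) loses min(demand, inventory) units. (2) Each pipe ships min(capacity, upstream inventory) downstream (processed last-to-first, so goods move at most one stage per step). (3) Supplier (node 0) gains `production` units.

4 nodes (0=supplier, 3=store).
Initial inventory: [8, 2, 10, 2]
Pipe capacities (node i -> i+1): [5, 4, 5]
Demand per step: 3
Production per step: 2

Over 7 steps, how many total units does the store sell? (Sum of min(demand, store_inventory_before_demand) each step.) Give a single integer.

Answer: 20

Derivation:
Step 1: sold=2 (running total=2) -> [5 5 7 5]
Step 2: sold=3 (running total=5) -> [2 6 6 7]
Step 3: sold=3 (running total=8) -> [2 4 5 9]
Step 4: sold=3 (running total=11) -> [2 2 4 11]
Step 5: sold=3 (running total=14) -> [2 2 2 12]
Step 6: sold=3 (running total=17) -> [2 2 2 11]
Step 7: sold=3 (running total=20) -> [2 2 2 10]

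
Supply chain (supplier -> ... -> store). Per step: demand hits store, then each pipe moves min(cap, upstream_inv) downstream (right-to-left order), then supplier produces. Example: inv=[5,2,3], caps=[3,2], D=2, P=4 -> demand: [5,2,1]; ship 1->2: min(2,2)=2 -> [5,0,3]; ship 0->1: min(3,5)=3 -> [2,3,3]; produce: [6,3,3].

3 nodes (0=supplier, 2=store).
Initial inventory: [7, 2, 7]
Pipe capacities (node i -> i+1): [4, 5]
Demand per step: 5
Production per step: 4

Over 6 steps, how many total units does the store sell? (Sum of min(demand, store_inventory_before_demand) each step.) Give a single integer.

Step 1: sold=5 (running total=5) -> [7 4 4]
Step 2: sold=4 (running total=9) -> [7 4 4]
Step 3: sold=4 (running total=13) -> [7 4 4]
Step 4: sold=4 (running total=17) -> [7 4 4]
Step 5: sold=4 (running total=21) -> [7 4 4]
Step 6: sold=4 (running total=25) -> [7 4 4]

Answer: 25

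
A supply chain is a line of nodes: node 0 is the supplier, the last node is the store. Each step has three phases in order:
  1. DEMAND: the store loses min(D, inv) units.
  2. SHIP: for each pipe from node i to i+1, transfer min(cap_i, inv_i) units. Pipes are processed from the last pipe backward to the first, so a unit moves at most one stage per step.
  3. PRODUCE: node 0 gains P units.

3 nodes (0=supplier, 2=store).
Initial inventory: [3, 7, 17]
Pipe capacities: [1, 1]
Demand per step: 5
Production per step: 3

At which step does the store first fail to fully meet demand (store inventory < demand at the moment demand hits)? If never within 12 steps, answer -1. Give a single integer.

Step 1: demand=5,sold=5 ship[1->2]=1 ship[0->1]=1 prod=3 -> [5 7 13]
Step 2: demand=5,sold=5 ship[1->2]=1 ship[0->1]=1 prod=3 -> [7 7 9]
Step 3: demand=5,sold=5 ship[1->2]=1 ship[0->1]=1 prod=3 -> [9 7 5]
Step 4: demand=5,sold=5 ship[1->2]=1 ship[0->1]=1 prod=3 -> [11 7 1]
Step 5: demand=5,sold=1 ship[1->2]=1 ship[0->1]=1 prod=3 -> [13 7 1]
Step 6: demand=5,sold=1 ship[1->2]=1 ship[0->1]=1 prod=3 -> [15 7 1]
Step 7: demand=5,sold=1 ship[1->2]=1 ship[0->1]=1 prod=3 -> [17 7 1]
Step 8: demand=5,sold=1 ship[1->2]=1 ship[0->1]=1 prod=3 -> [19 7 1]
Step 9: demand=5,sold=1 ship[1->2]=1 ship[0->1]=1 prod=3 -> [21 7 1]
Step 10: demand=5,sold=1 ship[1->2]=1 ship[0->1]=1 prod=3 -> [23 7 1]
Step 11: demand=5,sold=1 ship[1->2]=1 ship[0->1]=1 prod=3 -> [25 7 1]
Step 12: demand=5,sold=1 ship[1->2]=1 ship[0->1]=1 prod=3 -> [27 7 1]
First stockout at step 5

5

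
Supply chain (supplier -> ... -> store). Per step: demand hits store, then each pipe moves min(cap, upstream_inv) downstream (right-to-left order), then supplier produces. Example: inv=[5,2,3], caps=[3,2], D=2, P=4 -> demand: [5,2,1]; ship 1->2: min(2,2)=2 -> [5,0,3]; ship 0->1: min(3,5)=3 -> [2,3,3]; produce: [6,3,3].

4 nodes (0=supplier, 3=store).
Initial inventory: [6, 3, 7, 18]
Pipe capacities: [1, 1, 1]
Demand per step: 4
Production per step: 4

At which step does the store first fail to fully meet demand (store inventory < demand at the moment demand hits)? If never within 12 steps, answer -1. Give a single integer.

Step 1: demand=4,sold=4 ship[2->3]=1 ship[1->2]=1 ship[0->1]=1 prod=4 -> [9 3 7 15]
Step 2: demand=4,sold=4 ship[2->3]=1 ship[1->2]=1 ship[0->1]=1 prod=4 -> [12 3 7 12]
Step 3: demand=4,sold=4 ship[2->3]=1 ship[1->2]=1 ship[0->1]=1 prod=4 -> [15 3 7 9]
Step 4: demand=4,sold=4 ship[2->3]=1 ship[1->2]=1 ship[0->1]=1 prod=4 -> [18 3 7 6]
Step 5: demand=4,sold=4 ship[2->3]=1 ship[1->2]=1 ship[0->1]=1 prod=4 -> [21 3 7 3]
Step 6: demand=4,sold=3 ship[2->3]=1 ship[1->2]=1 ship[0->1]=1 prod=4 -> [24 3 7 1]
Step 7: demand=4,sold=1 ship[2->3]=1 ship[1->2]=1 ship[0->1]=1 prod=4 -> [27 3 7 1]
Step 8: demand=4,sold=1 ship[2->3]=1 ship[1->2]=1 ship[0->1]=1 prod=4 -> [30 3 7 1]
Step 9: demand=4,sold=1 ship[2->3]=1 ship[1->2]=1 ship[0->1]=1 prod=4 -> [33 3 7 1]
Step 10: demand=4,sold=1 ship[2->3]=1 ship[1->2]=1 ship[0->1]=1 prod=4 -> [36 3 7 1]
Step 11: demand=4,sold=1 ship[2->3]=1 ship[1->2]=1 ship[0->1]=1 prod=4 -> [39 3 7 1]
Step 12: demand=4,sold=1 ship[2->3]=1 ship[1->2]=1 ship[0->1]=1 prod=4 -> [42 3 7 1]
First stockout at step 6

6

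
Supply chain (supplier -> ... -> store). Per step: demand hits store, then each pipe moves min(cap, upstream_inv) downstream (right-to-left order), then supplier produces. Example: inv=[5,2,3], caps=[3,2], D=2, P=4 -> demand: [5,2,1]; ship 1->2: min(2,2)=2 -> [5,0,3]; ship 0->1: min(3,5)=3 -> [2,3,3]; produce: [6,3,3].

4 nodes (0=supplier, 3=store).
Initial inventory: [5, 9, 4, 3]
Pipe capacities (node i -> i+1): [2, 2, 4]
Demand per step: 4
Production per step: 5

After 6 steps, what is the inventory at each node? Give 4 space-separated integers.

Step 1: demand=4,sold=3 ship[2->3]=4 ship[1->2]=2 ship[0->1]=2 prod=5 -> inv=[8 9 2 4]
Step 2: demand=4,sold=4 ship[2->3]=2 ship[1->2]=2 ship[0->1]=2 prod=5 -> inv=[11 9 2 2]
Step 3: demand=4,sold=2 ship[2->3]=2 ship[1->2]=2 ship[0->1]=2 prod=5 -> inv=[14 9 2 2]
Step 4: demand=4,sold=2 ship[2->3]=2 ship[1->2]=2 ship[0->1]=2 prod=5 -> inv=[17 9 2 2]
Step 5: demand=4,sold=2 ship[2->3]=2 ship[1->2]=2 ship[0->1]=2 prod=5 -> inv=[20 9 2 2]
Step 6: demand=4,sold=2 ship[2->3]=2 ship[1->2]=2 ship[0->1]=2 prod=5 -> inv=[23 9 2 2]

23 9 2 2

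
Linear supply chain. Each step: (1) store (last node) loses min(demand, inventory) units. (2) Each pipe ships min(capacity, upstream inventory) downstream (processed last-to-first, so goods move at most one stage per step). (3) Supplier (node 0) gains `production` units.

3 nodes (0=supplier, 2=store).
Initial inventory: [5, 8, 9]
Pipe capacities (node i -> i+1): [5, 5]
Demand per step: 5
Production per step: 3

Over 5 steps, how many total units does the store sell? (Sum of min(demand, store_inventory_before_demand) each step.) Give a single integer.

Answer: 25

Derivation:
Step 1: sold=5 (running total=5) -> [3 8 9]
Step 2: sold=5 (running total=10) -> [3 6 9]
Step 3: sold=5 (running total=15) -> [3 4 9]
Step 4: sold=5 (running total=20) -> [3 3 8]
Step 5: sold=5 (running total=25) -> [3 3 6]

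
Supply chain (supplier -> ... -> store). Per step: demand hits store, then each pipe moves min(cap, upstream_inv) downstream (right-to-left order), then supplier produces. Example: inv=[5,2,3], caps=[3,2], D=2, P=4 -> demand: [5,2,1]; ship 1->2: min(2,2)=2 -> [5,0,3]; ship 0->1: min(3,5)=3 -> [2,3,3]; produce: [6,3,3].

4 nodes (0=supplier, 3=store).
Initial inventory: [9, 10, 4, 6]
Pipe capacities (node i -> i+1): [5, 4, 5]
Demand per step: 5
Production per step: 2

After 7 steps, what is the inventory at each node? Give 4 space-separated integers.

Step 1: demand=5,sold=5 ship[2->3]=4 ship[1->2]=4 ship[0->1]=5 prod=2 -> inv=[6 11 4 5]
Step 2: demand=5,sold=5 ship[2->3]=4 ship[1->2]=4 ship[0->1]=5 prod=2 -> inv=[3 12 4 4]
Step 3: demand=5,sold=4 ship[2->3]=4 ship[1->2]=4 ship[0->1]=3 prod=2 -> inv=[2 11 4 4]
Step 4: demand=5,sold=4 ship[2->3]=4 ship[1->2]=4 ship[0->1]=2 prod=2 -> inv=[2 9 4 4]
Step 5: demand=5,sold=4 ship[2->3]=4 ship[1->2]=4 ship[0->1]=2 prod=2 -> inv=[2 7 4 4]
Step 6: demand=5,sold=4 ship[2->3]=4 ship[1->2]=4 ship[0->1]=2 prod=2 -> inv=[2 5 4 4]
Step 7: demand=5,sold=4 ship[2->3]=4 ship[1->2]=4 ship[0->1]=2 prod=2 -> inv=[2 3 4 4]

2 3 4 4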